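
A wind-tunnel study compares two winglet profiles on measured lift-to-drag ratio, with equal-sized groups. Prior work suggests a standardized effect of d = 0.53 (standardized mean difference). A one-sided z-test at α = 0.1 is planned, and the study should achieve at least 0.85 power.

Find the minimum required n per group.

Set Φ(δ − 1.282) = 0.85; then δ − 1.282 = Φ⁻¹(0.85) = 1.036, giving δ = 2.318.
δ = d·√(n/2) ⇒ n = 2(δ/d)² = 2 × (2.318 / 0.53)² = 38.26.
Round up to the next whole unit.

n = 39 per group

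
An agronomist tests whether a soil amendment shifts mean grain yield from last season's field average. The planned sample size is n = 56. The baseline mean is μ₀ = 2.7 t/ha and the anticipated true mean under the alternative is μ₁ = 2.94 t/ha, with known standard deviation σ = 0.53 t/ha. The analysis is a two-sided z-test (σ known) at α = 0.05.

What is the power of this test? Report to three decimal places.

Standardized effect: d = |μ₁ − μ₀| / σ = |2.94 − 2.7| / 0.53 = 0.4528
Noncentrality parameter: δ = d·√n = 0.4528 × √56 = 3.3887
Critical value for a two-sided test at α = 0.05: z_{α/2} = 1.960.
Power = Φ(δ − 1.960) + Φ(−δ − 1.960) = Φ(1.429) + Φ(-5.349) = 0.9235 + 0.0000 = 0.9235.

Power ≈ 0.923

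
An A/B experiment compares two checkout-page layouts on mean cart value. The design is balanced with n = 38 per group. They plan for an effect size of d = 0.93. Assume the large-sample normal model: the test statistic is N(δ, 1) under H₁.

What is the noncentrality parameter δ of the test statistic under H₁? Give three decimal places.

The noncentrality parameter scales effect size by the design's sample-size factor: δ = d·√(n/2) = 0.93 × √(38/2) = 4.0538

δ ≈ 4.054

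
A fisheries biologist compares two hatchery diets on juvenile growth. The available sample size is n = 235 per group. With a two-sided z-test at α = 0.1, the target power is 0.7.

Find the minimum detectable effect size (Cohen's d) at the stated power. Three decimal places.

d ≈ 0.200

Need Φ(δ − 1.645) = 0.7, so δ = 1.645 + 0.524 = 2.169.
(The second rejection-region term Φ(−δ − z_{α/2}) is negligible and dropped.)
δ = d·√(n/2) ⇒ d = δ/√(n/2) = 2.169/√(235/2) = 0.2001.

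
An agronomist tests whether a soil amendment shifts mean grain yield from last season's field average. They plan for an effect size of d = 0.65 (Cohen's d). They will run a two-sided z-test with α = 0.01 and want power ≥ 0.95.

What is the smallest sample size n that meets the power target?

n = 43

Set Φ(δ − 2.576) = 0.95; then δ − 2.576 = Φ⁻¹(0.95) = 1.645, giving δ = 4.221.
(Ignoring the negligible lower-tail rejection probability gives the usual closed-form inversion.)
δ = d·√n ⇒ n = (δ/d)² = (4.221 / 0.65)² = 42.16.
Rounding up, n = 43.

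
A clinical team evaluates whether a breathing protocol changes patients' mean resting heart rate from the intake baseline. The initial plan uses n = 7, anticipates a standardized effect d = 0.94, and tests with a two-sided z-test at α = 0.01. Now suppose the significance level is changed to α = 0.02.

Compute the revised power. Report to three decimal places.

Power ≈ 0.564

δ = d·√n = 0.94 × √7 = 2.4870 (unchanged). New critical value: z_{0.01} = 2.326.
Revised power = Φ(δ − 2.326) + Φ(−δ − 2.326) = Φ(0.161) + Φ(-4.813) = 0.5638 + 0.0000 = 0.5638.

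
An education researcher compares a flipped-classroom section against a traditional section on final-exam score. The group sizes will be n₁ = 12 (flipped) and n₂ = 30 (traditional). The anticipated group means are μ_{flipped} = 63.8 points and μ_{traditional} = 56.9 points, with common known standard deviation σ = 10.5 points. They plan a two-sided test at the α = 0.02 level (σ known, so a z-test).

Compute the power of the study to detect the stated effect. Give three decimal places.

Standardized effect: d = |μ_{flipped} − μ_{traditional}| / σ = |63.8 − 56.9| / 10.5 = 0.6571
Noncentrality parameter: λ = d / √(1/n₁ + 1/n₂) = 0.6571 / √(1/12 + 1/30) = 1.9239
Two-sided α = 0.02 → critical value z_{0.01} = 2.326.
Power = Φ(λ − 2.326) + Φ(−λ − 2.326) = Φ(-0.402) + Φ(-4.250) = 0.3437 + 0.0000 = 0.3437.

Power ≈ 0.344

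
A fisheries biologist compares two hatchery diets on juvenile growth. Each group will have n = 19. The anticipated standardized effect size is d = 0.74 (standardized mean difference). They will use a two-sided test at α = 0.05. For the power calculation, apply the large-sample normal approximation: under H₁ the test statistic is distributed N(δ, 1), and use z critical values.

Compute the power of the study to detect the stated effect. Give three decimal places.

Noncentrality parameter: δ = d·√(n/2) = 0.74 × √(19/2) = 2.2808
Two-sided α = 0.05 → critical value z_{0.025} = 1.960.
Power = Φ(δ − 1.960) + Φ(−δ − 1.960) = Φ(0.321) + Φ(-4.241) = 0.6258 + 0.0000 = 0.6259.

Power ≈ 0.626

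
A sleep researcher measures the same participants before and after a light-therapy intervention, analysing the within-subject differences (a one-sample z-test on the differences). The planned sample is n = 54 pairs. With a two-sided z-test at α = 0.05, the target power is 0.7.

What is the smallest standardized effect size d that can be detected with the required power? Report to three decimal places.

Need Φ(δ − 1.960) = 0.7, so δ = 1.960 + 0.524 = 2.484.
(Lower-tail contribution to power is negligible for δ > 0.)
δ = d·√n ⇒ d = δ/√n = 2.484/√54 = 0.3381.

d ≈ 0.338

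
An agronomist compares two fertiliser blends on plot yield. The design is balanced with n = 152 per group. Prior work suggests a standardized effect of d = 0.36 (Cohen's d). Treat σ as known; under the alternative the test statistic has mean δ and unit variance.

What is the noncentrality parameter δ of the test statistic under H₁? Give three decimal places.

The noncentrality parameter scales effect size by the design's sample-size factor: δ = d·√(n/2) = 0.36 × √(152/2) = 3.1384

δ ≈ 3.138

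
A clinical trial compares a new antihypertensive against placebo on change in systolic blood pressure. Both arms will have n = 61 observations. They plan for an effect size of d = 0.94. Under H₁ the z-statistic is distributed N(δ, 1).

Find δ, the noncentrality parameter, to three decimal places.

The noncentrality parameter scales effect size by the design's sample-size factor: δ = d·√(n/2) = 0.94 × √(61/2) = 5.1913

δ ≈ 5.191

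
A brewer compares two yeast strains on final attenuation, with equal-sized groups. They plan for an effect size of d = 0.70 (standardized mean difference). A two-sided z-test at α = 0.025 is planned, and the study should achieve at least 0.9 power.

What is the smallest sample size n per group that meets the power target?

n = 51 per group

Set Φ(δ − 2.241) = 0.9; then δ − 2.241 = Φ⁻¹(0.9) = 1.282, giving δ = 3.523.
(The Φ(−δ − z_{α/2}) term is vanishingly small for δ > 0 and is dropped in the standard sample-size formula.)
δ = d·√(n/2) ⇒ n = 2(δ/d)² = 2 × (3.523 / 0.70)² = 50.66.
Rounding up, n = 51 per group.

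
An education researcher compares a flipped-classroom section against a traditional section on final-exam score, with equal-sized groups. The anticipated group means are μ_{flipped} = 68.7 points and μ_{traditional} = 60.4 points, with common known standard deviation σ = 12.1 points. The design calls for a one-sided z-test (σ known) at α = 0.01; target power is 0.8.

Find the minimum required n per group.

Standardized effect: d = |μ_{flipped} − μ_{traditional}| / σ = |68.7 − 60.4| / 12.1 = 0.6860
For power 0.8 need Φ(δ − z_{0.01}) = 0.8, so δ = z_{0.01} + z_{0.20} = 2.326 + 0.842 = 3.168.
δ = d·√(n/2) ⇒ n = 2(δ/d)² = 2 × (3.168 / 0.6860)² = 42.66.
Round up to the next whole unit.

n = 43 per group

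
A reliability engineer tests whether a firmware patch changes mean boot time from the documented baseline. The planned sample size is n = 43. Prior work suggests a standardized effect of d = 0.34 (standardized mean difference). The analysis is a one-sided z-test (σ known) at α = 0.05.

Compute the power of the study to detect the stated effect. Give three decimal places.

Power ≈ 0.721

Noncentrality parameter: δ = d·√n = 0.34 × √43 = 2.2295
Critical value for a one-sided test at α = 0.05: z_α = 1.645.
Power = Φ(δ − 1.645) = Φ(0.585) = 0.7206.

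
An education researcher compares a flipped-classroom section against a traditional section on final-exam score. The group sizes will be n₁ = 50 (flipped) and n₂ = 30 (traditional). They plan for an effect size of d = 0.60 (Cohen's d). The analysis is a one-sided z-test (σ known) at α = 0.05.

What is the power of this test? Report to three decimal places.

Power ≈ 0.830

Noncentrality parameter: δ = d / √(1/n₁ + 1/n₂) = 0.60 / √(1/50 + 1/30) = 2.5981
Critical value for a one-sided test at α = 0.05: z_α = 1.645.
Power = Φ(δ − 1.645) = Φ(0.953) = 0.8298.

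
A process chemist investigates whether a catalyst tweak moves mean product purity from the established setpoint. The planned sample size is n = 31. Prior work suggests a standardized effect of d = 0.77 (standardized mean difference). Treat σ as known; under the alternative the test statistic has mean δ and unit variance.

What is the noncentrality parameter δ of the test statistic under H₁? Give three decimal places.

δ = d·√n = 0.77 × √31 = 4.2872

δ ≈ 4.287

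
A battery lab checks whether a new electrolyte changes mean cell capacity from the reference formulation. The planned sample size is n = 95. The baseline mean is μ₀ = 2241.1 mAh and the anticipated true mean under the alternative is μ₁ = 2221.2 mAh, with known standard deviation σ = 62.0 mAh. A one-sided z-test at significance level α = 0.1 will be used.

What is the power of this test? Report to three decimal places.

Power ≈ 0.968

Standardized effect: d = |μ₁ − μ₀| / σ = |2221.2 − 2241.1| / 62.0 = 0.3210
Noncentrality parameter: δ = d·√n = 0.3210 × √95 = 3.1284
Critical value for a one-sided test at α = 0.1: z_α = 1.282.
Power = Φ(δ − 1.282) = Φ(1.847) = 0.9676.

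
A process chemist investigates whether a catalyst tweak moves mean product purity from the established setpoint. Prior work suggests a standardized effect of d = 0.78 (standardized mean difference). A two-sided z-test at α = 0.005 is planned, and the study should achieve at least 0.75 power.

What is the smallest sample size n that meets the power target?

For power 0.75 need Φ(δ − z_{0.0025}) = 0.75, so δ = z_{0.0025} + z_{0.25} = 2.807 + 0.674 = 3.482.
(For δ > 0 the lower-tail rejection region contributes negligibly to power, so the one-term inversion is standard.)
δ = d·√n ⇒ n = (δ/d)² = (3.482 / 0.78)² = 19.92.
Round up to the next whole unit.

n = 20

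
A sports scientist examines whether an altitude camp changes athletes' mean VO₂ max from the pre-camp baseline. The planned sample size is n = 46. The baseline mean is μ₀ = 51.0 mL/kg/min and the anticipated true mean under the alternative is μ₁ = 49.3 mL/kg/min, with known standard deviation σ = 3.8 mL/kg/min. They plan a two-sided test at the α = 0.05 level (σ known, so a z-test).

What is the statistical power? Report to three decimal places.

Power ≈ 0.859

Standardized effect: d = |μ₁ − μ₀| / σ = |49.3 − 51.0| / 3.8 = 0.4474
Noncentrality parameter: δ = d·√n = 0.4474 × √46 = 3.0342
Two-sided α = 0.05 → critical value z_{0.025} = 1.960.
Power = Φ(δ − 1.960) + Φ(−δ − 1.960) = Φ(1.074) + Φ(-4.994) = 0.8586 + 0.0000 = 0.8586.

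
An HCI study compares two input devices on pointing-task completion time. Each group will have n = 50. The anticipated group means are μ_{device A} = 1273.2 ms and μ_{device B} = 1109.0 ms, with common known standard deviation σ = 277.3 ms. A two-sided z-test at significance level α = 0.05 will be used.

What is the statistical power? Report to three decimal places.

Standardized effect: d = |μ_{device A} − μ_{device B}| / σ = |1273.2 − 1109.0| / 277.3 = 0.5921
Noncentrality parameter: δ = d·√(n/2) = 0.5921 × √(50/2) = 2.9607
Critical value for a two-sided test at α = 0.05: z_{α/2} = 1.960.
Power = Φ(δ − 1.960) + Φ(−δ − 1.960) = Φ(1.001) + Φ(-4.921) = 0.8415 + 0.0000 = 0.8415.

Power ≈ 0.842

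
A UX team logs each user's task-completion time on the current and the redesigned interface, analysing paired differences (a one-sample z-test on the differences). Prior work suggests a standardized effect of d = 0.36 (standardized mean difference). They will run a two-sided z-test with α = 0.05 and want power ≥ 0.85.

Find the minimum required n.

n = 70

For power 0.85 need Φ(δ − z_{0.025}) = 0.85, so δ = z_{0.025} + z_{0.15} = 1.960 + 1.036 = 2.996.
(For δ > 0 the lower-tail rejection region contributes negligibly to power, so the one-term inversion is standard.)
δ = d·√n ⇒ n = (δ/d)² = (2.996 / 0.36)² = 69.28.
Rounding up, n = 70.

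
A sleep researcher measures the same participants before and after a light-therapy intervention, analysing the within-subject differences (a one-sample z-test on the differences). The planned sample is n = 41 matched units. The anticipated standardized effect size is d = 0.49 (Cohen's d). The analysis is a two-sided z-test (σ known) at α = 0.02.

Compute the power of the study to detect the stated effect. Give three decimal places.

Power ≈ 0.791

Noncentrality parameter: δ = d·√n = 0.49 × √41 = 3.1375
Two-sided α = 0.02 → critical value z_{0.01} = 2.326.
Power = Φ(δ − 2.326) + Φ(−δ − 2.326) = Φ(0.811) + Φ(-5.464) = 0.7914 + 0.0000 = 0.7914.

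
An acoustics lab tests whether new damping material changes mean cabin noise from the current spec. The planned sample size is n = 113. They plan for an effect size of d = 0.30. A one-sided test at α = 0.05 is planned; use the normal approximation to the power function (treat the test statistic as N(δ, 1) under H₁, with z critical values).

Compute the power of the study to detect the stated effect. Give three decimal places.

Power ≈ 0.939

Noncentrality parameter: δ = d·√n = 0.30 × √113 = 3.1890
One-sided α = 0.05 → critical value z_{0.05} = 1.645.
Power = Φ(δ − 1.645) = Φ(1.544) = 0.9387.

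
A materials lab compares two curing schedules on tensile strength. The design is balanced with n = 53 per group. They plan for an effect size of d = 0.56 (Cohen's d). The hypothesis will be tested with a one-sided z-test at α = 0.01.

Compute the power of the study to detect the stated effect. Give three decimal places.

Noncentrality parameter: δ = d·√(n/2) = 0.56 × √(53/2) = 2.8828
Critical value for a one-sided test at α = 0.01: z_α = 2.326.
Power = Φ(δ − 2.326) = Φ(0.556) = 0.7110.

Power ≈ 0.711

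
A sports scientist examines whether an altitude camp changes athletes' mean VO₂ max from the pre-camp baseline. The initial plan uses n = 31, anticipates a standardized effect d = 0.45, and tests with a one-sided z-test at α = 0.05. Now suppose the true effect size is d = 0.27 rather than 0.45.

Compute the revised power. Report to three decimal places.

Power ≈ 0.444

With d = 0.27: δ = d·√n = 0.27 × √31 = 1.5033. Critical value z_{0.05} = 1.645.
Revised power = P(Z > 1.645 − δ) = Φ(-0.142) = 0.4437.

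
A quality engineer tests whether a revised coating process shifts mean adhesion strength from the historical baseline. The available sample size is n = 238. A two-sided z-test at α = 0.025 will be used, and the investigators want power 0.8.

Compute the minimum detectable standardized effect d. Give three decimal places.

Need Φ(δ − 2.241) = 0.8, so δ = 2.241 + 0.842 = 3.083.
(Lower-tail contribution to power is negligible for δ > 0.)
δ = d·√n ⇒ d = δ/√n = 3.083/√238 = 0.1998.

d ≈ 0.200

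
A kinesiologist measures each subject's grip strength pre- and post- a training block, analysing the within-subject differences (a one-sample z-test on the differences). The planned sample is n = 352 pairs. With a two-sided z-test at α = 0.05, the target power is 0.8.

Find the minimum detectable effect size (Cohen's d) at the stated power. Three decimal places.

d ≈ 0.149

Need Φ(δ − 1.960) = 0.8, so δ = 1.960 + 0.842 = 2.802.
(The second rejection-region term Φ(−δ − z_{α/2}) is negligible and dropped.)
δ = d·√n ⇒ d = δ/√n = 2.802/√352 = 0.1493.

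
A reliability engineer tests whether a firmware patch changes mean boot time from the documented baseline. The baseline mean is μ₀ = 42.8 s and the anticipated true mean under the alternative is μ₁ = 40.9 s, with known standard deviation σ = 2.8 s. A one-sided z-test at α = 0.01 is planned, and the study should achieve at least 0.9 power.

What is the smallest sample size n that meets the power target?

Standardized effect: d = |μ₁ − μ₀| / σ = |40.9 − 42.8| / 2.8 = 0.6786
Set Φ(δ − 2.326) = 0.9; then δ − 2.326 = Φ⁻¹(0.9) = 1.282, giving δ = 3.608.
δ = d·√n ⇒ n = (δ/d)² = (3.608 / 0.6786)² = 28.27.
Rounding up, n = 29.

n = 29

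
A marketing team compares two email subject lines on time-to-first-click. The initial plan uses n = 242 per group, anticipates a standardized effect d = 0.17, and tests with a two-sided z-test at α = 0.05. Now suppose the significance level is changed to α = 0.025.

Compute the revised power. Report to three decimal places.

δ = d·√(n/2) = 0.17 × √(242/2) = 1.8700 (unchanged). New critical value: z_{0.0125} = 2.241.
Revised power = Φ(δ − 2.241) + Φ(−δ − 2.241) = Φ(-0.371) + Φ(-4.111) = 0.3552 + 0.0000 = 0.3552.

Power ≈ 0.355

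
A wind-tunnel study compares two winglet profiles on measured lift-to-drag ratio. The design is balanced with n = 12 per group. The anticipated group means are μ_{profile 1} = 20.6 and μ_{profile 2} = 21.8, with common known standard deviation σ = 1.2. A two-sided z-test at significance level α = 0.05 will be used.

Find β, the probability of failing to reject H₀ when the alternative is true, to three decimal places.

Standardized effect: d = |μ_{profile 1} − μ_{profile 2}| / σ = |20.6 − 21.8| / 1.2 = 1.0000
Noncentrality parameter: δ = d·√(n/2) = 1.0000 × √(12/2) = 2.4495
Critical value for a two-sided test at α = 0.05: z_{α/2} = 1.960.
Power = Φ(δ − 1.960) + Φ(−δ − 1.960) = Φ(0.490) + Φ(-4.409) = 0.6878 + 0.0000 = 0.6878.
Type II error: β = 1 − power = 1 − 0.6878 = 0.3122.

β ≈ 0.312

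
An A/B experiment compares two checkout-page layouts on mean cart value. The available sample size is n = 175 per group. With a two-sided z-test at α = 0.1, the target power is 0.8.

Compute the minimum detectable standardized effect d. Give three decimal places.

Required noncentrality: δ = z_{0.05} + z_{0.20} = 1.645 + 0.842 = 2.486.
(The second rejection-region term Φ(−δ − z_{α/2}) is negligible and dropped.)
δ = d·√(n/2) ⇒ d = δ/√(n/2) = 2.486/√(175/2) = 0.2658.

d ≈ 0.266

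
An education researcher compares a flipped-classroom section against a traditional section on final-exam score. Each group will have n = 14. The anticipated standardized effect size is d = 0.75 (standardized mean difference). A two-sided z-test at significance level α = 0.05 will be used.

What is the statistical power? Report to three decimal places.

Power ≈ 0.510

Noncentrality parameter: δ = d·√(n/2) = 0.75 × √(14/2) = 1.9843
Two-sided α = 0.05 → critical value z_{0.025} = 1.960.
Power = Φ(δ − 1.960) + Φ(−δ − 1.960) = Φ(0.024) + Φ(-3.944) = 0.5097 + 0.0000 = 0.5098.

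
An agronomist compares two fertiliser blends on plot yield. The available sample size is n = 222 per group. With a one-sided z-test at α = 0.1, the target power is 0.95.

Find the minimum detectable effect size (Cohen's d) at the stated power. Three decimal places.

Required noncentrality: δ = z_{0.1} + z_{0.05} = 1.282 + 1.645 = 2.926.
δ = d·√(n/2) ⇒ d = δ/√(n/2) = 2.926/√(222/2) = 0.2778.

d ≈ 0.278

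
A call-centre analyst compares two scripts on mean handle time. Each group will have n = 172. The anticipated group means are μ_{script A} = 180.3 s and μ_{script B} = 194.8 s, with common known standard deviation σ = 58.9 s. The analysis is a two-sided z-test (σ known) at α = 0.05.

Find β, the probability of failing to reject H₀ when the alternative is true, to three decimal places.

Standardized effect: d = |μ_{script A} − μ_{script B}| / σ = |180.3 − 194.8| / 58.9 = 0.2462
Noncentrality parameter: δ = d·√(n/2) = 0.2462 × √(172/2) = 2.2830
Two-sided α = 0.05 → critical value z_{0.025} = 1.960.
Power = Φ(δ − 1.960) + Φ(−δ − 1.960) = Φ(0.323) + Φ(-4.243) = 0.6267 + 0.0000 = 0.6267.
Type II error: β = 1 − power = 1 − 0.6267 = 0.3733.

β ≈ 0.373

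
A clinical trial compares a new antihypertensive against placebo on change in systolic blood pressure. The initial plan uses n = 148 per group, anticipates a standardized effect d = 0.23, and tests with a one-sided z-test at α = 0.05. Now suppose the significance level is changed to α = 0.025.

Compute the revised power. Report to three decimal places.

Power ≈ 0.507

δ = d·√(n/2) = 0.23 × √(148/2) = 1.9785 (unchanged). New critical value: z_{0.025} = 1.960.
Revised power = P(Z > 1.960 − δ) = Φ(0.019) = 0.5074.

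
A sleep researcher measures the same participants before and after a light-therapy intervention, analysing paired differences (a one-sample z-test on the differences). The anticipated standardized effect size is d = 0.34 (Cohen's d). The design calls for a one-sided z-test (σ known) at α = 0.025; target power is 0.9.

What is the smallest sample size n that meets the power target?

For power 0.9 need Φ(δ − z_{0.025}) = 0.9, so δ = z_{0.025} + z_{0.10} = 1.960 + 1.282 = 3.242.
δ = d·√n ⇒ n = (δ/d)² = (3.242 / 0.34)² = 90.89.
Rounding up, n = 91.

n = 91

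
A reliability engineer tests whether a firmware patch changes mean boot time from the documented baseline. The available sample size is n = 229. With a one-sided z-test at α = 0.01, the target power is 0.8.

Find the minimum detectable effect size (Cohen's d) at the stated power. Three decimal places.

d ≈ 0.209

Need Φ(δ − 2.326) = 0.8, so δ = 2.326 + 0.842 = 3.168.
δ = d·√n ⇒ d = δ/√n = 3.168/√229 = 0.2093.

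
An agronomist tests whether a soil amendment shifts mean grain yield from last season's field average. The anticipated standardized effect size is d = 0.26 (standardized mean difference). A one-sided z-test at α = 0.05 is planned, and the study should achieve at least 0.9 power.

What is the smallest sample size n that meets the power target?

For power 0.9 need Φ(δ − z_{0.05}) = 0.9, so δ = z_{0.05} + z_{0.10} = 1.645 + 1.282 = 2.926.
δ = d·√n ⇒ n = (δ/d)² = (2.926 / 0.26)² = 126.68.
Round up to the next whole unit.

n = 127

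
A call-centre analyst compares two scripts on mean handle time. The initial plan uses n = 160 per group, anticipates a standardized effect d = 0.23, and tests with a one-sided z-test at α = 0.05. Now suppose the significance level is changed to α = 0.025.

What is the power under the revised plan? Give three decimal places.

δ = d·√(n/2) = 0.23 × √(160/2) = 2.0572 (unchanged). New critical value: z_{0.025} = 1.960.
Revised power = Φ(δ − 1.960) = Φ(0.097) = 0.5387.

Power ≈ 0.539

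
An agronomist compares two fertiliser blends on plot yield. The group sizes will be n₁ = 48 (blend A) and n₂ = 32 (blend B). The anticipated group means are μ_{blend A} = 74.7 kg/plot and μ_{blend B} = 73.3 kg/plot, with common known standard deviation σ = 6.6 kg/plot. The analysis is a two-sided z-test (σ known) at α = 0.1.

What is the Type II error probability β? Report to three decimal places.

β ≈ 0.758

Standardized effect: d = |μ_{blend A} − μ_{blend B}| / σ = |74.7 − 73.3| / 6.6 = 0.2121
Noncentrality parameter: δ = d / √(1/n₁ + 1/n₂) = 0.2121 / √(1/48 + 1/32) = 0.9295
Two-sided α = 0.1 → critical value z_{0.05} = 1.645.
Power = Φ(δ − 1.645) + Φ(−δ − 1.645) = Φ(-0.715) + Φ(-2.574) = 0.2372 + 0.0050 = 0.2422.
Type II error: β = 1 − power = 1 − 0.2422 = 0.7578.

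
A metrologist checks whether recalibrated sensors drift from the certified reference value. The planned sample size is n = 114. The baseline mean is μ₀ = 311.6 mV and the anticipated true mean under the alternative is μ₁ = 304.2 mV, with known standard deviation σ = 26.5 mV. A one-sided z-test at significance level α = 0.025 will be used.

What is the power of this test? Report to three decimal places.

Standardized effect: d = |μ₁ − μ₀| / σ = |304.2 − 311.6| / 26.5 = 0.2792
Noncentrality parameter: δ = d·√n = 0.2792 × √114 = 2.9815
Critical value for a one-sided test at α = 0.025: z_α = 1.960.
Power = Φ(δ − 1.960) = Φ(1.022) = 0.8465.

Power ≈ 0.847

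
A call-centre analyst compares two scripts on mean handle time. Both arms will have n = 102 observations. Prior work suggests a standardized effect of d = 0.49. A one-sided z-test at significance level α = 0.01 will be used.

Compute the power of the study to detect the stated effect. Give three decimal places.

Power ≈ 0.880

Noncentrality parameter: δ = d·√(n/2) = 0.49 × √(102/2) = 3.4993
Critical value for a one-sided test at α = 0.01: z_α = 2.326.
Power = P(Z > 2.326 − δ) = Φ(1.173) = 0.8796.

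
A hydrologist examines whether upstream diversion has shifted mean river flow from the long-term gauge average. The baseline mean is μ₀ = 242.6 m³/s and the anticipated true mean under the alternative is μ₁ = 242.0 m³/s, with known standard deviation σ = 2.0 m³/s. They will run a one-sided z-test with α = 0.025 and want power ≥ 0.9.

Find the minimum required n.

Standardized effect: d = |μ₁ − μ₀| / σ = |242.0 − 242.6| / 2.0 = 0.3000
For power 0.9 need Φ(δ − z_{0.025}) = 0.9, so δ = z_{0.025} + z_{0.10} = 1.960 + 1.282 = 3.242.
δ = d·√n ⇒ n = (δ/d)² = (3.242 / 0.3000)² = 116.75.
Round up to the next whole unit.

n = 117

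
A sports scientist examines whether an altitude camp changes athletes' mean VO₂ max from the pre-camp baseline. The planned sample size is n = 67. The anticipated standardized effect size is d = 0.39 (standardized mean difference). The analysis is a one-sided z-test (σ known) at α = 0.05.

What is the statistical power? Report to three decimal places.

Noncentrality parameter: δ = d·√n = 0.39 × √67 = 3.1923
Critical value for a one-sided test at α = 0.05: z_α = 1.645.
Power = Φ(δ − 1.645) = Φ(1.547) = 0.9391.

Power ≈ 0.939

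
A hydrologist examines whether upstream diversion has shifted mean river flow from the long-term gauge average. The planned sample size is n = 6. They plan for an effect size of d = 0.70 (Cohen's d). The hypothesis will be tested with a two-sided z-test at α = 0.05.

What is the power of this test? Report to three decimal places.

Noncentrality parameter: δ = d·√n = 0.70 × √6 = 1.7146
Two-sided α = 0.05 → critical value z_{0.025} = 1.960.
Power = Φ(δ − 1.960) + Φ(−δ − 1.960) = Φ(-0.245) + Φ(-3.675) = 0.4031 + 0.0001 = 0.4032.

Power ≈ 0.403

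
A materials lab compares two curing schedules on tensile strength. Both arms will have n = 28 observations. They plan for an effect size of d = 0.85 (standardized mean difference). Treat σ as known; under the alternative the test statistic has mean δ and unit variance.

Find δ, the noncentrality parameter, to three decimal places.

δ = d·√(n/2) = 0.85 × √(28/2) = 3.1804

δ ≈ 3.180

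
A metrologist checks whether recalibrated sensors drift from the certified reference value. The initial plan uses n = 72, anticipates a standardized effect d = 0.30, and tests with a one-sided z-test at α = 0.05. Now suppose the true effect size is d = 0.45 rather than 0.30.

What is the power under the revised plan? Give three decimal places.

With d = 0.45: δ = d·√n = 0.45 × √72 = 3.8184. Critical value z_{0.05} = 1.645.
Revised power = Φ(δ − 1.645) = Φ(2.174) = 0.9851.

Power ≈ 0.985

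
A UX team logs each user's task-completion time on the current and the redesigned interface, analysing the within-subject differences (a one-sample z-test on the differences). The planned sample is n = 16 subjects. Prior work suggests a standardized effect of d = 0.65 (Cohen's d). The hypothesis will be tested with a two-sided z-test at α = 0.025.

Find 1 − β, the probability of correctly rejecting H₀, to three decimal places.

Power ≈ 0.640

Noncentrality parameter: δ = d·√n = 0.65 × √16 = 2.6000
Critical value for a two-sided test at α = 0.025: z_{α/2} = 2.241.
Power = Φ(δ − 2.241) + Φ(−δ − 2.241) = Φ(0.359) + Φ(-4.841) = 0.6401 + 0.0000 = 0.6401.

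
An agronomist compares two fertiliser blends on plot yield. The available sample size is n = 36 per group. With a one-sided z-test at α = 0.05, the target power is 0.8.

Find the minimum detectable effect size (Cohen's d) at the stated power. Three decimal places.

d ≈ 0.586

Required noncentrality: δ = z_{0.05} + z_{0.20} = 1.645 + 0.842 = 2.486.
δ = d·√(n/2) ⇒ d = δ/√(n/2) = 2.486/√(36/2) = 0.5861.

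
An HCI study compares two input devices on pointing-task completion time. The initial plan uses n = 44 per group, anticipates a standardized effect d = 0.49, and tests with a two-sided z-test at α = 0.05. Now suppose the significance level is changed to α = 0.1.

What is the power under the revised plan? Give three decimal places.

δ = d·√(n/2) = 0.49 × √(44/2) = 2.2983 (unchanged). New critical value: z_{0.05} = 1.645.
Revised power = Φ(δ − 1.645) + Φ(−δ − 1.645) = Φ(0.653) + Φ(-3.943) = 0.7433 + 0.0000 = 0.7433.

Power ≈ 0.743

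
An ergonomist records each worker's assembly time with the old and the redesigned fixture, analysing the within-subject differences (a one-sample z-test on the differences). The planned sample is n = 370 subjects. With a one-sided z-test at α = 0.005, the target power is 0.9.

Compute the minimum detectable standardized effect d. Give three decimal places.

d ≈ 0.201

Need Φ(δ − 2.576) = 0.9, so δ = 2.576 + 1.282 = 3.857.
δ = d·√n ⇒ d = δ/√n = 3.857/√370 = 0.2005.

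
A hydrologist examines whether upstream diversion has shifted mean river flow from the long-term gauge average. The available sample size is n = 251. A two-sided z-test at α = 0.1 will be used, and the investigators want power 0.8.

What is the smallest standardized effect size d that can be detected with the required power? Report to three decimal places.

Required noncentrality: δ = z_{0.05} + z_{0.20} = 1.645 + 0.842 = 2.486.
(The second rejection-region term Φ(−δ − z_{α/2}) is negligible and dropped.)
δ = d·√n ⇒ d = δ/√n = 2.486/√251 = 0.1569.

d ≈ 0.157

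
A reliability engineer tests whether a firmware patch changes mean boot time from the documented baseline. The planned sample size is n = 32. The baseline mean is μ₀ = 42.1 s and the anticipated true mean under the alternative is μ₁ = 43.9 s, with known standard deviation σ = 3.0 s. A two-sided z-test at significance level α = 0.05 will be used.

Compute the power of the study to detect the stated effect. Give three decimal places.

Standardized effect: d = |μ₁ − μ₀| / σ = |43.9 − 42.1| / 3.0 = 0.6000
Noncentrality parameter: δ = d·√n = 0.6000 × √32 = 3.3941
Critical value for a two-sided test at α = 0.05: z_{α/2} = 1.960.
Power = Φ(δ − 1.960) + Φ(−δ − 1.960) = Φ(1.434) + Φ(-5.354) = 0.9242 + 0.0000 = 0.9242.

Power ≈ 0.924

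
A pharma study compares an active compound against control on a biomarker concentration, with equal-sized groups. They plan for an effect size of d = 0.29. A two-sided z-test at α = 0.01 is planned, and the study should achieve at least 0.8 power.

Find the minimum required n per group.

n = 278 per group

For power 0.8 need Φ(δ − z_{0.005}) = 0.8, so δ = z_{0.005} + z_{0.20} = 2.576 + 0.842 = 3.417.
(The Φ(−δ − z_{α/2}) term is vanishingly small for δ > 0 and is dropped in the standard sample-size formula.)
δ = d·√(n/2) ⇒ n = 2(δ/d)² = 2 × (3.417 / 0.29)² = 277.74.
Round up to the next whole unit.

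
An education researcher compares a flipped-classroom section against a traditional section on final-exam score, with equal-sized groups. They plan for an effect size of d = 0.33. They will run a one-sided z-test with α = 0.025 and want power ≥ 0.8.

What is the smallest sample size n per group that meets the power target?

For power 0.8 need Φ(δ − z_{0.025}) = 0.8, so δ = z_{0.025} + z_{0.20} = 1.960 + 0.842 = 2.802.
δ = d·√(n/2) ⇒ n = 2(δ/d)² = 2 × (2.802 / 0.33)² = 144.15.
Rounding up, n = 145 per group.

n = 145 per group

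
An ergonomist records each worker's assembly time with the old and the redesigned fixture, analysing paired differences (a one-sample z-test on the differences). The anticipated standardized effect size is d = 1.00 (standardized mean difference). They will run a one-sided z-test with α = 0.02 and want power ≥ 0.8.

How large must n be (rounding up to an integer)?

n = 9

Set Φ(δ − 2.054) = 0.8; then δ − 2.054 = Φ⁻¹(0.8) = 0.842, giving δ = 2.895.
δ = d·√n ⇒ n = (δ/d)² = (2.895 / 1.00)² = 8.38.
Round up to the next whole unit.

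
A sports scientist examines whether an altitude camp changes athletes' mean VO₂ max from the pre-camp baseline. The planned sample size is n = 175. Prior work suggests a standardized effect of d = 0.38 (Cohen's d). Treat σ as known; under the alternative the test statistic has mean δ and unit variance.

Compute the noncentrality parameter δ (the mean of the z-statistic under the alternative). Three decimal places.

The noncentrality parameter scales effect size by the design's sample-size factor: δ = d·√n = 0.38 × √175 = 5.0269

δ ≈ 5.027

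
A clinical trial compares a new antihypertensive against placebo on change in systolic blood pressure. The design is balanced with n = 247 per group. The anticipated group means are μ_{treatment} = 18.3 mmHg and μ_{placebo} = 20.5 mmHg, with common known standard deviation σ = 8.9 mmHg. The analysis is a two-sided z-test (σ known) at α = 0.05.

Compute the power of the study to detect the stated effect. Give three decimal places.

Power ≈ 0.784

Standardized effect: d = |μ_{treatment} − μ_{placebo}| / σ = |18.3 − 20.5| / 8.9 = 0.2472
Noncentrality parameter: δ = d·√(n/2) = 0.2472 × √(247/2) = 2.7470
Two-sided α = 0.05 → critical value z_{0.025} = 1.960.
Power = Φ(δ − 1.960) + Φ(−δ − 1.960) = Φ(0.787) + Φ(-4.707) = 0.7844 + 0.0000 = 0.7844.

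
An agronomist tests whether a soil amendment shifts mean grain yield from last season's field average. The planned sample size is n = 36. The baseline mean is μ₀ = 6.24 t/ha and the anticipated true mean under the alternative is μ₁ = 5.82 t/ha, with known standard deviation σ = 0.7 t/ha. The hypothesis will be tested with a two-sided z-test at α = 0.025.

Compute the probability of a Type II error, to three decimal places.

Standardized effect: d = |μ₁ − μ₀| / σ = |5.82 − 6.24| / 0.7 = 0.6000
Noncentrality parameter: δ = d·√n = 0.6000 × √36 = 3.6000
Critical value for a two-sided test at α = 0.025: z_{α/2} = 2.241.
Power = Φ(δ − 2.241) + Φ(−δ − 2.241) = Φ(1.359) + Φ(-5.841) = 0.9129 + 0.0000 = 0.9129.
Type II error: β = 1 − power = 1 − 0.9129 = 0.0871.

β ≈ 0.087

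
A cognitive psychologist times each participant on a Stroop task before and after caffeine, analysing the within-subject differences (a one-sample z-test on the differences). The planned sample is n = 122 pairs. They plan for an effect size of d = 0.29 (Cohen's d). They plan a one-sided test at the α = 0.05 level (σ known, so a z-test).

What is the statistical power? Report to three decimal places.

Power ≈ 0.940

Noncentrality parameter: δ = d·√n = 0.29 × √122 = 3.2032
Critical value for a one-sided test at α = 0.05: z_α = 1.645.
Power = Φ(δ − 1.645) = Φ(1.558) = 0.9404.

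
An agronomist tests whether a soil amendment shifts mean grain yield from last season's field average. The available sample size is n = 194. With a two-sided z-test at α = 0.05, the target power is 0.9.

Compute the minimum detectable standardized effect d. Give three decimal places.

Need Φ(δ − 1.960) = 0.9, so δ = 1.960 + 1.282 = 3.242.
(Lower-tail contribution to power is negligible for δ > 0.)
δ = d·√n ⇒ d = δ/√n = 3.242/√194 = 0.2327.

d ≈ 0.233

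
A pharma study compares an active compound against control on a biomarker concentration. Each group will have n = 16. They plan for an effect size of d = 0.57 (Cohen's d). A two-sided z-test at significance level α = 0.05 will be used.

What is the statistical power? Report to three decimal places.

Noncentrality parameter: δ = d·√(n/2) = 0.57 × √(16/2) = 1.6122
Two-sided α = 0.05 → critical value z_{0.025} = 1.960.
Power = Φ(δ − 1.960) + Φ(−δ − 1.960) = Φ(-0.348) + Φ(-3.572) = 0.3640 + 0.0002 = 0.3642.

Power ≈ 0.364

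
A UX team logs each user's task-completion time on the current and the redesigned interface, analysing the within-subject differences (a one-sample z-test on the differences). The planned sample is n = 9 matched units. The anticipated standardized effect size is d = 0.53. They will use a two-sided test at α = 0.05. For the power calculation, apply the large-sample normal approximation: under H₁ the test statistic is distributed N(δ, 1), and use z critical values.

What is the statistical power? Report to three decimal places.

Noncentrality parameter: λ = d·√n = 0.53 × √9 = 1.5900
Two-sided α = 0.05 → critical value z_{0.025} = 1.960.
Power = Φ(λ − 1.960) + Φ(−λ − 1.960) = Φ(-0.370) + Φ(-3.550) = 0.3557 + 0.0002 = 0.3559.

Power ≈ 0.356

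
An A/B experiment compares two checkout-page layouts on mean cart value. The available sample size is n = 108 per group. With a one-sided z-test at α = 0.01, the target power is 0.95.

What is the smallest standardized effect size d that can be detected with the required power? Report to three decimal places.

d ≈ 0.540

Required noncentrality: δ = z_{0.01} + z_{0.05} = 2.326 + 1.645 = 3.971.
δ = d·√(n/2) ⇒ d = δ/√(n/2) = 3.971/√(108/2) = 0.5404.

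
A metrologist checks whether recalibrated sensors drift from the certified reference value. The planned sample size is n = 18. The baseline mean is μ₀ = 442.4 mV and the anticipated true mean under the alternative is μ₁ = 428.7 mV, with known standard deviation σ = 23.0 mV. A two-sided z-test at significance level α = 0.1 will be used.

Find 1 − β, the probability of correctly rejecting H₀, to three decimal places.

Standardized effect: d = |μ₁ − μ₀| / σ = |428.7 − 442.4| / 23.0 = 0.5957
Noncentrality parameter: λ = d·√n = 0.5957 × √18 = 2.5271
Critical value for a two-sided test at α = 0.1: z_{α/2} = 1.645.
Power = Φ(λ − 1.645) + Φ(−λ − 1.645) = Φ(0.882) + Φ(-4.172) = 0.8112 + 0.0000 = 0.8112.

Power ≈ 0.811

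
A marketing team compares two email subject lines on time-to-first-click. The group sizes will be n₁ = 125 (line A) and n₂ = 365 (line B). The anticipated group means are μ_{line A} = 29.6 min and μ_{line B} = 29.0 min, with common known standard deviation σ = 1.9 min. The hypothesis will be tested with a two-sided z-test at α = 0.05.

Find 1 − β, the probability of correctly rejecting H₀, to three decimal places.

Standardized effect: d = |μ_{line A} − μ_{line B}| / σ = |29.6 − 29.0| / 1.9 = 0.3158
Noncentrality parameter: δ = d / √(1/n₁ + 1/n₂) = 0.3158 / √(1/125 + 1/365) = 3.0472
Critical value for a two-sided test at α = 0.05: z_{α/2} = 1.960.
Power = Φ(δ − 1.960) + Φ(−δ − 1.960) = Φ(1.087) + Φ(-5.007) = 0.8615 + 0.0000 = 0.8615.

Power ≈ 0.862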